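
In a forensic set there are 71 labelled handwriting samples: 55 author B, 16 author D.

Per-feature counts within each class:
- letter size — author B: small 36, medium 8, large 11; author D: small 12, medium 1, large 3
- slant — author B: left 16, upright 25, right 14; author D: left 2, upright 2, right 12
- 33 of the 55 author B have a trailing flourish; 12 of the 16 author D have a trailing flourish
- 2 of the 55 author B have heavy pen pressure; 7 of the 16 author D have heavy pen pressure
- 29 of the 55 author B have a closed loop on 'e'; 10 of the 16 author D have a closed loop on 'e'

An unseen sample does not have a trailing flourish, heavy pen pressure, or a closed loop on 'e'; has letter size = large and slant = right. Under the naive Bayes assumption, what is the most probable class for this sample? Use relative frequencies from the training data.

author B: (55/71) × (11/55) × (14/55) × (22/55) × (53/55) × (26/55) ≈ 0.00718594
author D: (16/71) × (3/16) × (12/16) × (4/16) × (9/16) × (6/16) ≈ 0.00167116
Highest score → author B.

author B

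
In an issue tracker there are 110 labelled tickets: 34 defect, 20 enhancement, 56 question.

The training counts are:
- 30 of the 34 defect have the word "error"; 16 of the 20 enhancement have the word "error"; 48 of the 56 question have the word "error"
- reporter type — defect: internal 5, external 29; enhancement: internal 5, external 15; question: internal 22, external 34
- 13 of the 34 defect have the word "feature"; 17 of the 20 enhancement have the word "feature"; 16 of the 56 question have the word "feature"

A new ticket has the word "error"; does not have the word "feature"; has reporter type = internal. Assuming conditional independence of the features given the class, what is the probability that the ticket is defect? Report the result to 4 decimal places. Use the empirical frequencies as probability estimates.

0.1623

defect: (34/110) × (30/34) × (5/34) × (21/34) ≈ 0.0247719
enhancement: (20/110) × (16/20) × (5/20) × (3/20) ≈ 0.00545455
question: (56/110) × (48/56) × (22/56) × (40/56) ≈ 0.122449
P(defect | x) = 0.0247719 / 0.15267545 ≈ 0.1623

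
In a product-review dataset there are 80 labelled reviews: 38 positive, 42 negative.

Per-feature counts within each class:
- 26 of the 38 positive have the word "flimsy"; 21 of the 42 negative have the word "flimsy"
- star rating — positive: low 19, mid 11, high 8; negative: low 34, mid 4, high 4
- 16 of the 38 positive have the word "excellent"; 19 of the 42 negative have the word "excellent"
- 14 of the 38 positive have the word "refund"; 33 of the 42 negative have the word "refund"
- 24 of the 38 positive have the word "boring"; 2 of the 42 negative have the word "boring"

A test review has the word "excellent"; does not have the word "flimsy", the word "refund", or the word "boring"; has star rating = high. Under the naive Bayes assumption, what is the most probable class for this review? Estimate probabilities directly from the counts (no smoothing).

positive

positive: (38/80) × (12/38) × (8/38) × (16/38) × (24/38) × (14/38) ≈ 0.0030939
negative: (42/80) × (21/42) × (4/42) × (19/42) × (9/42) × (40/42) ≈ 0.00230807
Highest score → positive.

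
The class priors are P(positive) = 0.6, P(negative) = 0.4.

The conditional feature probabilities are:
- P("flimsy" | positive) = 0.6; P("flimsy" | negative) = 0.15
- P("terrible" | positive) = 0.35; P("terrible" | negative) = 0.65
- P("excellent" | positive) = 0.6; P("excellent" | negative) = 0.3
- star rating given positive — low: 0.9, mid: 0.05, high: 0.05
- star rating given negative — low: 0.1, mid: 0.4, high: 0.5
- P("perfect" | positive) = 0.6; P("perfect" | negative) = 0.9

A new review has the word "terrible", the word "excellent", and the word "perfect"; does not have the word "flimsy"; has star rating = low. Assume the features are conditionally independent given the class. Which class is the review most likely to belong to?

positive: 0.6 × (1−0.6) × 0.35 × 0.6 × 0.9 × 0.6 = 0.027216
negative: 0.4 × (1−0.15) × 0.65 × 0.3 × 0.1 × 0.9 = 0.005967
Highest score → positive.

positive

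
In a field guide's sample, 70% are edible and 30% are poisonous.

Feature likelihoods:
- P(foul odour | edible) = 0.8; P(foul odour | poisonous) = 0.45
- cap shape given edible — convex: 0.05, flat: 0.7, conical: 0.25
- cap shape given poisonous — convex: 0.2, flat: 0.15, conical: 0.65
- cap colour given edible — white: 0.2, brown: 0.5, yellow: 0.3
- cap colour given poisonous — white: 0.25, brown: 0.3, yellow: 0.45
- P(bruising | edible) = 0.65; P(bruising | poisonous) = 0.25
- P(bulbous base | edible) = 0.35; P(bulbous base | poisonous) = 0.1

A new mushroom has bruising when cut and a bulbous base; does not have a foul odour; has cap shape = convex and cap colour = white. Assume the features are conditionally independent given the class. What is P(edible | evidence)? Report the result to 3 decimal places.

edible: 0.7 × (1−0.8) × 0.05 × 0.2 × 0.65 × 0.35 = 0.0003185
poisonous: 0.3 × (1−0.45) × 0.2 × 0.25 × 0.25 × 0.1 = 0.00020625
P(edible | x) = 0.0003185 / 0.00052475 ≈ 0.607

0.607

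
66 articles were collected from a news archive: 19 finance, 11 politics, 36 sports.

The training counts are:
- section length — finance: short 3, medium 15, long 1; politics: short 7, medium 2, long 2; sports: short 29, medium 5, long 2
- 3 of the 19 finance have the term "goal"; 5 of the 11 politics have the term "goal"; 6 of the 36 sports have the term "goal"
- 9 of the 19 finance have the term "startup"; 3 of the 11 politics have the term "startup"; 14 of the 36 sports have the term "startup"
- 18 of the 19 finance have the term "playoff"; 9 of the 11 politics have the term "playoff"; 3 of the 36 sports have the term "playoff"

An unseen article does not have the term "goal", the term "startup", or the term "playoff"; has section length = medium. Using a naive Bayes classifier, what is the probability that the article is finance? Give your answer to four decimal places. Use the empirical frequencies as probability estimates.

0.1237

finance: (19/66) × (15/19) × (16/19) × (10/19) × (1/19) ≈ 0.00530159
politics: (11/66) × (2/11) × (6/11) × (8/11) × (2/11) ≈ 0.00218564
sports: (36/66) × (5/36) × (30/36) × (22/36) × (33/36) ≈ 0.0353652
P(finance | x) = 0.00530159 / 0.04285243 ≈ 0.1237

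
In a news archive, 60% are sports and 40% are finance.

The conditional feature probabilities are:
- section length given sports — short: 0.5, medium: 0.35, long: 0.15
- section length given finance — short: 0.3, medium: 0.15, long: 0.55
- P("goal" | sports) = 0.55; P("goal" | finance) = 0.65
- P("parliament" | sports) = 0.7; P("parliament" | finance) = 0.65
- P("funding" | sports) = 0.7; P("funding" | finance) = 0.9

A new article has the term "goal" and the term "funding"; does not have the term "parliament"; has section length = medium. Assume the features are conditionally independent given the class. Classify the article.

sports: 0.6 × 0.35 × 0.55 × (1−0.7) × 0.7 = 0.024255
finance: 0.4 × 0.15 × 0.65 × (1−0.65) × 0.9 = 0.012285
Highest score → sports.

sports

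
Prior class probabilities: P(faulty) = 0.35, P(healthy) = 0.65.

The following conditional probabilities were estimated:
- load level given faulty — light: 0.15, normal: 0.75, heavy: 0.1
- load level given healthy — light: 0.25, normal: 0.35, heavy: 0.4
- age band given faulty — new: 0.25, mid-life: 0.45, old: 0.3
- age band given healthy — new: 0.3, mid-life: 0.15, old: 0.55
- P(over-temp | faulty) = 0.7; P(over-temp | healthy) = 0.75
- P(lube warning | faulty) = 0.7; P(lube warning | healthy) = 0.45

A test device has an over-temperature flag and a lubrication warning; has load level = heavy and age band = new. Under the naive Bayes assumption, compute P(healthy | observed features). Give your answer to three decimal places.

0.860

faulty: 0.35 × 0.1 × 0.25 × 0.7 × 0.7 = 0.0042875
healthy: 0.65 × 0.4 × 0.3 × 0.75 × 0.45 = 0.026325
P(healthy | x) = 0.026325 / 0.0306125 ≈ 0.860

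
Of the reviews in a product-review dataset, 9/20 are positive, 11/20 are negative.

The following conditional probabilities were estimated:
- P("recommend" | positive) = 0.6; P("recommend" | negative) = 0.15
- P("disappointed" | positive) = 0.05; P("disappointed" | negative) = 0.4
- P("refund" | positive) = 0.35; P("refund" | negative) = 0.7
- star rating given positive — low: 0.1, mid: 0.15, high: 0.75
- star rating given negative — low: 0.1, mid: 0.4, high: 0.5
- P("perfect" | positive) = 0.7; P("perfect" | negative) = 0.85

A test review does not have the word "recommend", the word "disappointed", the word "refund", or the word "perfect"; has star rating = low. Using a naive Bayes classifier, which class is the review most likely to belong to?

positive

positive: 0.45 × (1−0.6) × (1−0.05) × (1−0.35) × 0.1 × (1−0.7) = 0.0033345
negative: 0.55 × (1−0.15) × (1−0.4) × (1−0.7) × 0.1 × (1−0.85) = 0.00126225
Highest score → positive.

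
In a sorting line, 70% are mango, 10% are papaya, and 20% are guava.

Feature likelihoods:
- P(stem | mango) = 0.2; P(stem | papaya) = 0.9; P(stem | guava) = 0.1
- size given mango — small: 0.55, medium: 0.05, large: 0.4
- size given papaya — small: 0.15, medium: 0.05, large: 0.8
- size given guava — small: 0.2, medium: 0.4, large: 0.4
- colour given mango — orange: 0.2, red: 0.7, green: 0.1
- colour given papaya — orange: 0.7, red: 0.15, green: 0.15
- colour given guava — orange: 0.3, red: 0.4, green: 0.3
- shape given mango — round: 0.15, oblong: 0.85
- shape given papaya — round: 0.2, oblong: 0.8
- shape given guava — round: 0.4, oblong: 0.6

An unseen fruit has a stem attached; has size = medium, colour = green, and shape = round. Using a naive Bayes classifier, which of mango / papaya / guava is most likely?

guava

mango: 0.7 × 0.2 × 0.05 × 0.1 × 0.15 = 0.000105
papaya: 0.1 × 0.9 × 0.05 × 0.15 × 0.2 = 0.000135
guava: 0.2 × 0.1 × 0.4 × 0.3 × 0.4 = 0.00096
Highest score → guava.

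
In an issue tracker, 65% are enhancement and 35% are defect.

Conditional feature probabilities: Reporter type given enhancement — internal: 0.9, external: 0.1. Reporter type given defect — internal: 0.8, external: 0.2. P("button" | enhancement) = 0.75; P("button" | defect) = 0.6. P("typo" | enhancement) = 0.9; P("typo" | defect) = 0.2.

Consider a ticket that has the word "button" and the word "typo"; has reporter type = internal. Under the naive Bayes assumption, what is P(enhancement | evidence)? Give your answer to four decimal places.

0.9216

enhancement: 0.65 × 0.9 × 0.75 × 0.9 = 0.394875
defect: 0.35 × 0.8 × 0.6 × 0.2 = 0.0336
P(enhancement | x) = 0.394875 / 0.428475 ≈ 0.9216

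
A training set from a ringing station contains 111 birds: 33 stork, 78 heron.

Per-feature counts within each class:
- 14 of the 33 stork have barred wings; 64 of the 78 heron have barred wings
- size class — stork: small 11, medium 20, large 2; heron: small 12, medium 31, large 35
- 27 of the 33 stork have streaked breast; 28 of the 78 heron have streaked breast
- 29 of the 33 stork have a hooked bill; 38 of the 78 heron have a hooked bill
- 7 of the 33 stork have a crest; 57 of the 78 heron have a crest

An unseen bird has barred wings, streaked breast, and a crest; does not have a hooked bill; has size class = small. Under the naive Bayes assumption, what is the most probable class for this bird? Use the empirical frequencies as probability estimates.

heron

stork: (33/111) × (14/33) × (11/33) × (27/33) × (4/33) × (7/33) ≈ 0.000884431
heron: (78/111) × (64/78) × (12/78) × (28/78) × (40/78) × (57/78) ≈ 0.0119331
Highest score → heron.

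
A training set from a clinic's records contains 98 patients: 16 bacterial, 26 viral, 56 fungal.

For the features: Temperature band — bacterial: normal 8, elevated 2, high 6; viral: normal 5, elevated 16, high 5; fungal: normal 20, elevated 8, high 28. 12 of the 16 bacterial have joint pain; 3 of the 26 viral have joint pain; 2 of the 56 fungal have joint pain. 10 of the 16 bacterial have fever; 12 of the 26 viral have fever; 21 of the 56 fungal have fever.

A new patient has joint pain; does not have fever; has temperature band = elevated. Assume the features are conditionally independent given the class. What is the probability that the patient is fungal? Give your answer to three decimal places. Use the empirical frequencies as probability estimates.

bacterial: (16/98) × (2/16) × (12/16) × (6/16) ≈ 0.0057398
viral: (26/98) × (16/26) × (3/26) × (14/26) ≈ 0.0101437
fungal: (56/98) × (8/56) × (2/56) × (35/56) ≈ 0.00182216
P(fungal | x) = 0.00182216 / 0.01770566 ≈ 0.103

0.103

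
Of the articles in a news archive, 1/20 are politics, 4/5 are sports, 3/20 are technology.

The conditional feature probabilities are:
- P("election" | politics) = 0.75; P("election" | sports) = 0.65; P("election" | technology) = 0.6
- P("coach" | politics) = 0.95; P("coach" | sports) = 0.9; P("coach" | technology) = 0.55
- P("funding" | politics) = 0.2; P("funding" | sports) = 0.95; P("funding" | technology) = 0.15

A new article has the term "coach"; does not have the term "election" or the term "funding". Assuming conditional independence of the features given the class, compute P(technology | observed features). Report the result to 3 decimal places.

politics: 0.05 × (1−0.75) × 0.95 × (1−0.2) = 0.0095
sports: 0.8 × (1−0.65) × 0.9 × (1−0.95) = 0.0126
technology: 0.15 × (1−0.6) × 0.55 × (1−0.15) = 0.02805
P(technology | x) = 0.02805 / 0.05015 ≈ 0.559

0.559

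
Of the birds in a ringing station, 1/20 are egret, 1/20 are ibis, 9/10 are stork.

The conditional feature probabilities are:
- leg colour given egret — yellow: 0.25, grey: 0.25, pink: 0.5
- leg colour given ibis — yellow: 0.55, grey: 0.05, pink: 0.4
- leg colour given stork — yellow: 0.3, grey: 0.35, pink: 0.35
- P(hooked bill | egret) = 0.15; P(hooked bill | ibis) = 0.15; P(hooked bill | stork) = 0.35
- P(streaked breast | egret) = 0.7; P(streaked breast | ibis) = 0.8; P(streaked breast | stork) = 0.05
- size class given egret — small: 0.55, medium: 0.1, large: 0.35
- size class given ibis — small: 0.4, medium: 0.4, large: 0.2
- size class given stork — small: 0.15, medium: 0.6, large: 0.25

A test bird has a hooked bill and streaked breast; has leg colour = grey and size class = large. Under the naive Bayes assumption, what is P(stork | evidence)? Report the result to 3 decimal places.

egret: 0.05 × 0.25 × 0.15 × 0.7 × 0.35 = 0.000459375
ibis: 0.05 × 0.05 × 0.15 × 0.8 × 0.2 = 0.00006
stork: 0.9 × 0.35 × 0.35 × 0.05 × 0.25 = 0.001378125
P(stork | x) = 0.001378125 / 0.0018975 ≈ 0.726

0.726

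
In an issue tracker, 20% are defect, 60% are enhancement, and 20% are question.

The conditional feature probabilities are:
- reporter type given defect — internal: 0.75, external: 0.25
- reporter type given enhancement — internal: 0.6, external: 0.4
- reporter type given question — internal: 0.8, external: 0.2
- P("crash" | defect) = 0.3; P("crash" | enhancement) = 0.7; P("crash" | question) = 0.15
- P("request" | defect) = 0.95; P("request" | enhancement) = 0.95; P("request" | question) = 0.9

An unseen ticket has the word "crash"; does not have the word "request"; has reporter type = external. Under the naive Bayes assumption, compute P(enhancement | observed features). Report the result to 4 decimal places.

defect: 0.2 × 0.25 × 0.3 × (1−0.95) = 0.00075
enhancement: 0.6 × 0.4 × 0.7 × (1−0.95) = 0.0084
question: 0.2 × 0.2 × 0.15 × (1−0.9) = 0.0006
P(enhancement | x) = 0.0084 / 0.00975 ≈ 0.8615

0.8615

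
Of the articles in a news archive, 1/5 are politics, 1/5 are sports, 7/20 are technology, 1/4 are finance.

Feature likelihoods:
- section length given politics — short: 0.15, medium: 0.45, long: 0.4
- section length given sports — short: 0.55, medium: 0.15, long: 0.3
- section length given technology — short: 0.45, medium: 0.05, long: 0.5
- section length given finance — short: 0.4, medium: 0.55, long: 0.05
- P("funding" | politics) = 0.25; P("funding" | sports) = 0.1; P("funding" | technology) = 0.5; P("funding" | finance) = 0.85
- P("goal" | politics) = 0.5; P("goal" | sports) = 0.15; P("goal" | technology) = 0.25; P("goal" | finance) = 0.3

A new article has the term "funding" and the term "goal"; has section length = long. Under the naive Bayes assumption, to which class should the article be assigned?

technology

politics: 0.2 × 0.4 × 0.25 × 0.5 = 0.01
sports: 0.2 × 0.3 × 0.1 × 0.15 = 0.0009
technology: 0.35 × 0.5 × 0.5 × 0.25 = 0.021875
finance: 0.25 × 0.05 × 0.85 × 0.3 = 0.0031875
Highest score → technology.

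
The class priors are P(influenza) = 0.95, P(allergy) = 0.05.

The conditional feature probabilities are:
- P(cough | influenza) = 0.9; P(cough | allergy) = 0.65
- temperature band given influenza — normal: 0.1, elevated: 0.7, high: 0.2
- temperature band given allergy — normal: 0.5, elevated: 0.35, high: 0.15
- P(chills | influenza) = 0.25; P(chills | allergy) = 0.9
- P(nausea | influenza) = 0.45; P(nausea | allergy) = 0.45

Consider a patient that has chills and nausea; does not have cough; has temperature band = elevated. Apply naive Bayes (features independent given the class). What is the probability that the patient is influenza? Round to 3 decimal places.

0.751

influenza: 0.95 × (1−0.9) × 0.7 × 0.25 × 0.45 = 0.00748125
allergy: 0.05 × (1−0.65) × 0.35 × 0.9 × 0.45 = 0.002480625
P(influenza | x) = 0.00748125 / 0.009961875 ≈ 0.751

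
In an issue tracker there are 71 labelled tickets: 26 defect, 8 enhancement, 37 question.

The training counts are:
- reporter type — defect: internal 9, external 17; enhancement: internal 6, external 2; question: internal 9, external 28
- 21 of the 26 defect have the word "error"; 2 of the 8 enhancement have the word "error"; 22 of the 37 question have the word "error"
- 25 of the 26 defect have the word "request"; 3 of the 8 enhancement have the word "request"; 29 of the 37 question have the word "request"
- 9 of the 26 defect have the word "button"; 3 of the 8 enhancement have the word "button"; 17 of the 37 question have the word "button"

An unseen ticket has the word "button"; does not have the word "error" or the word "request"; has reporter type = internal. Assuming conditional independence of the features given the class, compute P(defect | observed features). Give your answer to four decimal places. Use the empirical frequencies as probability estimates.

0.0160

defect: (26/71) × (9/26) × (5/26) × (1/26) × (9/26) ≈ 0.000324546
enhancement: (8/71) × (6/8) × (6/8) × (5/8) × (3/8) ≈ 0.0148548
question: (37/71) × (9/37) × (15/37) × (8/37) × (17/37) ≈ 0.00510516
P(defect | x) = 0.000324546 / 0.020284506 ≈ 0.0160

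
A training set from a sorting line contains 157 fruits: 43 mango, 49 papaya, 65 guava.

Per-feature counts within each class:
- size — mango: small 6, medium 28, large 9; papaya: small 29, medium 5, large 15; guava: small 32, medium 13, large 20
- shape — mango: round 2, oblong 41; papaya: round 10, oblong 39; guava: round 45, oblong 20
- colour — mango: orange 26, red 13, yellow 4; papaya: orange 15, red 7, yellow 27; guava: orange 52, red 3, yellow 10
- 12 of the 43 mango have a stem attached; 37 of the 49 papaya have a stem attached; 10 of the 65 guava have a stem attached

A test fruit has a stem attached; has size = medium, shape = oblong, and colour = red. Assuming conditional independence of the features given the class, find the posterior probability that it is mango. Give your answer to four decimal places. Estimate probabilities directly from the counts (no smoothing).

0.8311

mango: (43/157) × (28/43) × (41/43) × (13/43) × (12/43) ≈ 0.014347
papaya: (49/157) × (5/49) × (39/49) × (7/49) × (37/49) ≈ 0.0027343
guava: (65/157) × (13/65) × (20/65) × (3/65) × (10/65) ≈ 0.000180907
P(mango | x) = 0.014347 / 0.017262207 ≈ 0.8311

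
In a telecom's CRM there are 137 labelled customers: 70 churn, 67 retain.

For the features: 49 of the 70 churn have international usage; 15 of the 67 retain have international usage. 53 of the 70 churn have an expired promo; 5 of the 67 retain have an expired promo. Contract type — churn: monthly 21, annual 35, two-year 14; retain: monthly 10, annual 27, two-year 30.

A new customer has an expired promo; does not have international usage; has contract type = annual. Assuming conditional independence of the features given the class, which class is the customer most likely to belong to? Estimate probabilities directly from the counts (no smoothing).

churn: (70/137) × (21/70) × (53/70) × (35/70) ≈ 0.0580292
retain: (67/137) × (52/67) × (5/67) × (27/67) ≈ 0.0114148
Highest score → churn.

churn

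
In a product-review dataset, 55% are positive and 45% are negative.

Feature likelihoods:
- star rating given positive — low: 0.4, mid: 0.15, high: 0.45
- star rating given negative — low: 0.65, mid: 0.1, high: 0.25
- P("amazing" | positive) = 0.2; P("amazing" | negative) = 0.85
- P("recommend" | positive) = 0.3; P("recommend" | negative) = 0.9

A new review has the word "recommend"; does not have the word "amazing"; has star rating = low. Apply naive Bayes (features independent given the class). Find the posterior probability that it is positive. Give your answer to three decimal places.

positive: 0.55 × 0.4 × (1−0.2) × 0.3 = 0.0528
negative: 0.45 × 0.65 × (1−0.85) × 0.9 = 0.0394875
P(positive | x) = 0.0528 / 0.0922875 ≈ 0.572

0.572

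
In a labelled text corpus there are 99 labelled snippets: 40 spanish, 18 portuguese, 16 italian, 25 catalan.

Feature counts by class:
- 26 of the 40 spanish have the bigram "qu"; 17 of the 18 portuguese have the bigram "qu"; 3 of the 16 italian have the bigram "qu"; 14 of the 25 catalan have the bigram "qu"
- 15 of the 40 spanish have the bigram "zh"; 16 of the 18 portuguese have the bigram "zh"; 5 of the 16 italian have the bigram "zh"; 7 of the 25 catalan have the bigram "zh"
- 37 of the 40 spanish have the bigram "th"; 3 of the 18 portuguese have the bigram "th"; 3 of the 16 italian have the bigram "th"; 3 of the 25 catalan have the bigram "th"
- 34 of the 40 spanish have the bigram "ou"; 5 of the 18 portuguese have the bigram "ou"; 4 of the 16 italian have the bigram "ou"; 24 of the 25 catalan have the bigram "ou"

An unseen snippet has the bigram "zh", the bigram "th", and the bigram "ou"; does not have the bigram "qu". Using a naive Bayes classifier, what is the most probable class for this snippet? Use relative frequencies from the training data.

spanish

spanish: (40/99) × (14/40) × (15/40) × (37/40) × (34/40) ≈ 0.0416951
portuguese: (18/99) × (1/18) × (16/18) × (3/18) × (5/18) ≈ 0.000415679
italian: (16/99) × (13/16) × (5/16) × (3/16) × (4/16) ≈ 0.00192353
catalan: (25/99) × (11/25) × (7/25) × (3/25) × (24/25) = 0.003584
Highest score → spanish.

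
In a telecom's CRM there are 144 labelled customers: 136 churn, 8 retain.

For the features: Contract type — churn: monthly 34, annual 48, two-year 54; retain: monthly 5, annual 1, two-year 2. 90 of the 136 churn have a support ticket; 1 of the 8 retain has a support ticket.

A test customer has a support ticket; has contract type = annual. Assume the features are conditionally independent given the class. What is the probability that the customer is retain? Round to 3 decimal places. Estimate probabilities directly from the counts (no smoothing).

churn: (136/144) × (48/136) × (90/136) ≈ 0.220588
retain: (8/144) × (1/8) × (1/8) ≈ 0.000868056
P(retain | x) = 0.000868056 / 0.221456056 ≈ 0.004

0.004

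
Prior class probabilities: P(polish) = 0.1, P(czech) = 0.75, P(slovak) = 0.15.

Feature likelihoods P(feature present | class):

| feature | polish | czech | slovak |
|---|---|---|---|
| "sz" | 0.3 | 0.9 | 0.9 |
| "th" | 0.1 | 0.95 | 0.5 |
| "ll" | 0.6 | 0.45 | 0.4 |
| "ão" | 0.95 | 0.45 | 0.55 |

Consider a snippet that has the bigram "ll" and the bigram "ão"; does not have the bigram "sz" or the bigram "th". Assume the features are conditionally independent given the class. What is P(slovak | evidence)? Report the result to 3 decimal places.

0.043

polish: 0.1 × (1−0.3) × (1−0.1) × 0.6 × 0.95 = 0.03591
czech: 0.75 × (1−0.9) × (1−0.95) × 0.45 × 0.45 = 0.000759375
slovak: 0.15 × (1−0.9) × (1−0.5) × 0.4 × 0.55 = 0.00165
P(slovak | x) = 0.00165 / 0.038319375 ≈ 0.043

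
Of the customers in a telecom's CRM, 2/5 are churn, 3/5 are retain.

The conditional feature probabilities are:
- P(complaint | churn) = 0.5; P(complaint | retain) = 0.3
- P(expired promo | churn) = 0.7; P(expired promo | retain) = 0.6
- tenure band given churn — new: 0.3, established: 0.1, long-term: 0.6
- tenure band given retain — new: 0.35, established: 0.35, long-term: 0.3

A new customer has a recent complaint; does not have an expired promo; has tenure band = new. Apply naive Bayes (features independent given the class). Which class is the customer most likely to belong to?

churn: 0.4 × 0.5 × (1−0.7) × 0.3 = 0.018
retain: 0.6 × 0.3 × (1−0.6) × 0.35 = 0.0252
Highest score → retain.

retain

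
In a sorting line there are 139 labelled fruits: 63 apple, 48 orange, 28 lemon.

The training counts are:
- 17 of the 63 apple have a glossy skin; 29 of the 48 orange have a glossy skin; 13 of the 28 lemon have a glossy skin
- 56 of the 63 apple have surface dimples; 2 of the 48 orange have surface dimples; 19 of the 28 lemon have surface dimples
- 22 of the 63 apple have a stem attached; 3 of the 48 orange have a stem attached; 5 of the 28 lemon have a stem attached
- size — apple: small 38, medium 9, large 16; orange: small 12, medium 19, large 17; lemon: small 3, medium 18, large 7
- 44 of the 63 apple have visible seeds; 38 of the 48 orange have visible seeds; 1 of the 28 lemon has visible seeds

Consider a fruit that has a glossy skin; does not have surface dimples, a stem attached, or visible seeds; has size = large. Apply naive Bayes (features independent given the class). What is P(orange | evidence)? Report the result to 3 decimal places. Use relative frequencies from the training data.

apple: (63/139) × (17/63) × (7/63) × (41/63) × (16/63) × (19/63) ≈ 0.000677372
orange: (48/139) × (29/48) × (46/48) × (45/48) × (17/48) × (10/48) ≈ 0.0138305
lemon: (28/139) × (13/28) × (9/28) × (23/28) × (7/28) × (27/28) ≈ 0.0059529
P(orange | x) = 0.0138305 / 0.020460772 ≈ 0.676

0.676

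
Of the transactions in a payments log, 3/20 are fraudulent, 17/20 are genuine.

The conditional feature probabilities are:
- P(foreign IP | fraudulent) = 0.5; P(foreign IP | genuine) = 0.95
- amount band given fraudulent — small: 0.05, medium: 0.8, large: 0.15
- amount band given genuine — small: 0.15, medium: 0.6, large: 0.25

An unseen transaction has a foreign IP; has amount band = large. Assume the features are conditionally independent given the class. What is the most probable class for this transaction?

genuine

fraudulent: 0.15 × 0.5 × 0.15 = 0.01125
genuine: 0.85 × 0.95 × 0.25 = 0.201875
Highest score → genuine.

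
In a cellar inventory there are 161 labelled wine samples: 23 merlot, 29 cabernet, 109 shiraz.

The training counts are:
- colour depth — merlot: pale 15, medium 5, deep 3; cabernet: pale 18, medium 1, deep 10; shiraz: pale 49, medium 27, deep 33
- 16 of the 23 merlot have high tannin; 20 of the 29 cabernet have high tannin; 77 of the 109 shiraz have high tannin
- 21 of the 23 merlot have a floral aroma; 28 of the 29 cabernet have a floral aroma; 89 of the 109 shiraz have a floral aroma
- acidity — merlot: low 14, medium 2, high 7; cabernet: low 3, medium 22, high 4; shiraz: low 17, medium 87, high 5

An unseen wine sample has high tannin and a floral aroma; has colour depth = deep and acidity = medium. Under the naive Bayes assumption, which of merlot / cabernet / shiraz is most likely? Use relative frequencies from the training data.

shiraz

merlot: (23/161) × (3/23) × (16/23) × (21/23) × (2/23) ≈ 0.00102916
cabernet: (29/161) × (10/29) × (20/29) × (28/29) × (22/29) ≈ 0.0313755
shiraz: (109/161) × (33/109) × (77/109) × (89/109) × (87/109) ≈ 0.0943645
Highest score → shiraz.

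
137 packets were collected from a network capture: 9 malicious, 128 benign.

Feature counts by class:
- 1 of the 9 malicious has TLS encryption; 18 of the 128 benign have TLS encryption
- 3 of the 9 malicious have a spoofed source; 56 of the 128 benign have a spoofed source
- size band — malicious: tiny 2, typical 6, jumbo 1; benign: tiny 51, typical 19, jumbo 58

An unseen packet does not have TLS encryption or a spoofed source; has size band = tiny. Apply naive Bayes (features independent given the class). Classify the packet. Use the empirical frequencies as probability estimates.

benign

malicious: (9/137) × (8/9) × (6/9) × (2/9) ≈ 0.00865099
benign: (128/137) × (110/128) × (72/128) × (51/128) ≈ 0.179951
Highest score → benign.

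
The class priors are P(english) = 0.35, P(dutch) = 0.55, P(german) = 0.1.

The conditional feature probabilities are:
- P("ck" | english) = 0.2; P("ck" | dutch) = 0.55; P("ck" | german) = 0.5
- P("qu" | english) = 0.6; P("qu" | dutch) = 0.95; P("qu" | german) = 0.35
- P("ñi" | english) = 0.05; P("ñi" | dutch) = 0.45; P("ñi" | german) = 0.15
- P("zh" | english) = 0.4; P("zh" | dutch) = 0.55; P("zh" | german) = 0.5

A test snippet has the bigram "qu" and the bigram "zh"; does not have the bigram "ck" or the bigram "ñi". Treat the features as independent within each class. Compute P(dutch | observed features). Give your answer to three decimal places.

0.499

english: 0.35 × (1−0.2) × 0.6 × (1−0.05) × 0.4 = 0.06384
dutch: 0.55 × (1−0.55) × 0.95 × (1−0.45) × 0.55 = 0.0711253125
german: 0.1 × (1−0.5) × 0.35 × (1−0.15) × 0.5 = 0.0074375
P(dutch | x) = 0.0711253125 / 0.1424028125 ≈ 0.499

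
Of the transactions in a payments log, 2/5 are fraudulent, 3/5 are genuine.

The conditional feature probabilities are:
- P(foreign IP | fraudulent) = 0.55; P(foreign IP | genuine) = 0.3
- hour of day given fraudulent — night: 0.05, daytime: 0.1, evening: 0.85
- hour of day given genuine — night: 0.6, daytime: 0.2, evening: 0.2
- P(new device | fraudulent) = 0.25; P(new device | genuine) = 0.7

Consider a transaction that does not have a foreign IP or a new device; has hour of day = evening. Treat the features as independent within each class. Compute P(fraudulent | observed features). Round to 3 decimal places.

fraudulent: 0.4 × (1−0.55) × 0.85 × (1−0.25) = 0.11475
genuine: 0.6 × (1−0.3) × 0.2 × (1−0.7) = 0.0252
P(fraudulent | x) = 0.11475 / 0.13995 ≈ 0.820

0.820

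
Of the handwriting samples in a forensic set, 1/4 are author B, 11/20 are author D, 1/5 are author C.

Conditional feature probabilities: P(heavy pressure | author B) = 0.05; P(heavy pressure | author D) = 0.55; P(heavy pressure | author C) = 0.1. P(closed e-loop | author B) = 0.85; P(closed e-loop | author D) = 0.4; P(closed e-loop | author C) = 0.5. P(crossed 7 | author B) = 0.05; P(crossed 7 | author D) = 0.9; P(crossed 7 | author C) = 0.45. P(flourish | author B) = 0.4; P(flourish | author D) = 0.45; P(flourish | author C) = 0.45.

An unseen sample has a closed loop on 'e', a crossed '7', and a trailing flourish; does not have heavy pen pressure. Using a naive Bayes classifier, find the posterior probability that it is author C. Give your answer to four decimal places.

author B: 0.25 × (1−0.05) × 0.85 × 0.05 × 0.4 = 0.0040375
author D: 0.55 × (1−0.55) × 0.4 × 0.9 × 0.45 = 0.040095
author C: 0.2 × (1−0.1) × 0.5 × 0.45 × 0.45 = 0.018225
P(author C | x) = 0.018225 / 0.0623575 ≈ 0.2923

0.2923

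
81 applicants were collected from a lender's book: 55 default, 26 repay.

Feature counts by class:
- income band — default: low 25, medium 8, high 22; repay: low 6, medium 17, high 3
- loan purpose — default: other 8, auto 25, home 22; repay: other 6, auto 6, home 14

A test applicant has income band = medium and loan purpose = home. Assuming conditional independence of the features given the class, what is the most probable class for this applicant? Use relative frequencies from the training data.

repay

default: (55/81) × (8/55) × (22/55) ≈ 0.0395062
repay: (26/81) × (17/26) × (14/26) ≈ 0.11301
Highest score → repay.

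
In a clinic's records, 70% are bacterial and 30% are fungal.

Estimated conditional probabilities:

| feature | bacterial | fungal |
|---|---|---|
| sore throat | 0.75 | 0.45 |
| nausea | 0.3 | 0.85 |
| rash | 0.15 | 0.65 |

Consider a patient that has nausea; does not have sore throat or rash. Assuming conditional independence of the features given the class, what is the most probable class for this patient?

fungal

bacterial: 0.7 × (1−0.75) × 0.3 × (1−0.15) = 0.044625
fungal: 0.3 × (1−0.45) × 0.85 × (1−0.65) = 0.0490875
Highest score → fungal.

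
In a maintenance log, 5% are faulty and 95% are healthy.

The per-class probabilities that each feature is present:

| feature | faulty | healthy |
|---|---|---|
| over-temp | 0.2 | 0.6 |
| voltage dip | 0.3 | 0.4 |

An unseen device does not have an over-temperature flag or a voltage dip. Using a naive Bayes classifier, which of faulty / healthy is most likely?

healthy

faulty: 0.05 × (1−0.2) × (1−0.3) = 0.028
healthy: 0.95 × (1−0.6) × (1−0.4) = 0.228
Highest score → healthy.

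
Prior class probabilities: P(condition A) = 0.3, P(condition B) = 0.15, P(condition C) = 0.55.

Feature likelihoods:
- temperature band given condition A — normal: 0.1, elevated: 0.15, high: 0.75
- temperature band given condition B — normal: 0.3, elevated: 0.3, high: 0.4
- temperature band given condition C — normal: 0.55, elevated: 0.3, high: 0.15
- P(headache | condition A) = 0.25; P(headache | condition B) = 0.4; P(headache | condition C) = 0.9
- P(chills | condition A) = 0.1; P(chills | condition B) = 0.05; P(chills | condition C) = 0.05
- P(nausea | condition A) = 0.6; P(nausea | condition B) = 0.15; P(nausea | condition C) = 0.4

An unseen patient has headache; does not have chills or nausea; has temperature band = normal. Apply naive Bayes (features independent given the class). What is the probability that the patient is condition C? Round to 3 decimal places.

condition A: 0.3 × 0.1 × 0.25 × (1−0.1) × (1−0.6) = 0.0027
condition B: 0.15 × 0.3 × 0.4 × (1−0.05) × (1−0.15) = 0.014535
condition C: 0.55 × 0.55 × 0.9 × (1−0.05) × (1−0.4) = 0.1551825
P(condition C | x) = 0.1551825 / 0.1724175 ≈ 0.900

0.900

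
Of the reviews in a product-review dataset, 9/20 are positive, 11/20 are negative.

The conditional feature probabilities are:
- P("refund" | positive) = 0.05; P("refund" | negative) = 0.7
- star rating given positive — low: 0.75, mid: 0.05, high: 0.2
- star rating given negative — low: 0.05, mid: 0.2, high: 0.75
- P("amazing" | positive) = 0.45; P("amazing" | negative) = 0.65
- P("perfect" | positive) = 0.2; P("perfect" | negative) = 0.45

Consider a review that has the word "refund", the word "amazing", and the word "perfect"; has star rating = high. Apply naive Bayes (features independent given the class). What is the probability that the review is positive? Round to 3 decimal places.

positive: 0.45 × 0.05 × 0.2 × 0.45 × 0.2 = 0.000405
negative: 0.55 × 0.7 × 0.75 × 0.65 × 0.45 = 0.084459375
P(positive | x) = 0.000405 / 0.084864375 ≈ 0.005

0.005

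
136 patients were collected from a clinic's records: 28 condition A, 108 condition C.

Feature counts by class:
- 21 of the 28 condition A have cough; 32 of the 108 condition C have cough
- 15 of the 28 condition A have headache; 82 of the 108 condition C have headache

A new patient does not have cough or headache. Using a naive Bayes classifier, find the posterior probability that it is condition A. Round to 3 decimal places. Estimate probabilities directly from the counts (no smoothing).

condition A: (28/136) × (7/28) × (13/28) ≈ 0.0238971
condition C: (108/136) × (76/108) × (26/108) ≈ 0.134532
P(condition A | x) = 0.0238971 / 0.1584291 ≈ 0.151

0.151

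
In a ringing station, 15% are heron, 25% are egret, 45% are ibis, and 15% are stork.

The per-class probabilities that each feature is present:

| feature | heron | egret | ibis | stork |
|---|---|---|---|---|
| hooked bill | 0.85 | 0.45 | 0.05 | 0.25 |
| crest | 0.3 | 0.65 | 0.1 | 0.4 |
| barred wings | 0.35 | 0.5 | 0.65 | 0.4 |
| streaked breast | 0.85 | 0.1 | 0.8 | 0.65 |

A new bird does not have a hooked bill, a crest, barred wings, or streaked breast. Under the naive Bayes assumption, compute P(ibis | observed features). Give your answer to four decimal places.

0.4189

heron: 0.15 × (1−0.85) × (1−0.3) × (1−0.35) × (1−0.85) = 0.001535625
egret: 0.25 × (1−0.45) × (1−0.65) × (1−0.5) × (1−0.1) = 0.02165625
ibis: 0.45 × (1−0.05) × (1−0.1) × (1−0.65) × (1−0.8) = 0.0269325
stork: 0.15 × (1−0.25) × (1−0.4) × (1−0.4) × (1−0.65) = 0.014175
P(ibis | x) = 0.0269325 / 0.064299375 ≈ 0.4189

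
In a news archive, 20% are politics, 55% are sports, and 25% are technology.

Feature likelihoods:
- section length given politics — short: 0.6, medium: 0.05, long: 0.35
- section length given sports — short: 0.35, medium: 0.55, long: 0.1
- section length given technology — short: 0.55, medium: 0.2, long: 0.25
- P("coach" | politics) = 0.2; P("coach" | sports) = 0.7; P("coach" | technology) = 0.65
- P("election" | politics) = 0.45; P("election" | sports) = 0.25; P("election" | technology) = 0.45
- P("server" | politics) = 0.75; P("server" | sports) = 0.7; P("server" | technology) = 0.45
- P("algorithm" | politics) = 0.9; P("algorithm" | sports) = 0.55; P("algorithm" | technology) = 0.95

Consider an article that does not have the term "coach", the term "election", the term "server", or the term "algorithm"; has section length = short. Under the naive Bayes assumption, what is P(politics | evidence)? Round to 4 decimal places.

politics: 0.2 × 0.6 × (1−0.2) × (1−0.45) × (1−0.75) × (1−0.9) = 0.00132
sports: 0.55 × 0.35 × (1−0.7) × (1−0.25) × (1−0.7) × (1−0.55) = 0.0058471875
technology: 0.25 × 0.55 × (1−0.65) × (1−0.45) × (1−0.45) × (1−0.95) = 0.000727890625
P(politics | x) = 0.00132 / 0.007895078125 ≈ 0.1672

0.1672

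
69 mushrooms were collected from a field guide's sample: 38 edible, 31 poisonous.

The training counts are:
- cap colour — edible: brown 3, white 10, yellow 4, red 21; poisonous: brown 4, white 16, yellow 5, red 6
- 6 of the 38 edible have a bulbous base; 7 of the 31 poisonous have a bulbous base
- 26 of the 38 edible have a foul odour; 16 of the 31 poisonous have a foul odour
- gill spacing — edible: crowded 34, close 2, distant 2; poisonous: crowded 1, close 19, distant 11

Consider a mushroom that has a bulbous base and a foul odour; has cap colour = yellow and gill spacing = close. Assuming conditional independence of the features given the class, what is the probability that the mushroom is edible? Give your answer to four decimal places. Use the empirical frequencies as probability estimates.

edible: (38/69) × (4/38) × (6/38) × (26/38) × (2/38) ≈ 0.000329621
poisonous: (31/69) × (5/31) × (7/31) × (16/31) × (19/31) ≈ 0.00517616
P(edible | x) = 0.000329621 / 0.005505781 ≈ 0.0599

0.0599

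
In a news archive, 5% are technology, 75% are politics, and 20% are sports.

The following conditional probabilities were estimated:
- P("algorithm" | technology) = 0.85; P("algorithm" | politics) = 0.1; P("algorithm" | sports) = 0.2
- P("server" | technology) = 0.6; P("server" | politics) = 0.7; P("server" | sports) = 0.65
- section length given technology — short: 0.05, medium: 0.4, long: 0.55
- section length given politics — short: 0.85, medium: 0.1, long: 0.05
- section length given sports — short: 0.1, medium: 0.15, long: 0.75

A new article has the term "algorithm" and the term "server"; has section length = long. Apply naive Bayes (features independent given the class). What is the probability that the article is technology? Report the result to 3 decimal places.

0.388

technology: 0.05 × 0.85 × 0.6 × 0.55 = 0.014025
politics: 0.75 × 0.1 × 0.7 × 0.05 = 0.002625
sports: 0.2 × 0.2 × 0.65 × 0.75 = 0.0195
P(technology | x) = 0.014025 / 0.03615 ≈ 0.388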